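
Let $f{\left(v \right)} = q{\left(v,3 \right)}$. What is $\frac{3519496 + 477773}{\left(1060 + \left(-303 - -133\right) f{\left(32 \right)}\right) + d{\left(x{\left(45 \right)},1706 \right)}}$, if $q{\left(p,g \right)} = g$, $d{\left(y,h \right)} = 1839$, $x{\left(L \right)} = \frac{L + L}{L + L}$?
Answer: $\frac{3997269}{2389} \approx 1673.2$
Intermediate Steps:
$x{\left(L \right)} = 1$ ($x{\left(L \right)} = \frac{2 L}{2 L} = 2 L \frac{1}{2 L} = 1$)
$f{\left(v \right)} = 3$
$\frac{3519496 + 477773}{\left(1060 + \left(-303 - -133\right) f{\left(32 \right)}\right) + d{\left(x{\left(45 \right)},1706 \right)}} = \frac{3519496 + 477773}{\left(1060 + \left(-303 - -133\right) 3\right) + 1839} = \frac{3997269}{\left(1060 + \left(-303 + 133\right) 3\right) + 1839} = \frac{3997269}{\left(1060 - 510\right) + 1839} = \frac{3997269}{550 + 1839} = \frac{3997269}{2389}$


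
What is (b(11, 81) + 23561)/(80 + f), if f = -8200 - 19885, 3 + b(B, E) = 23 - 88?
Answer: -7831/9335 ≈ -0.83889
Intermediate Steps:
b(B, E) = -68 (b(B, E) = -3 + (23 - 88) = -3 - 65 = -68)
f = -28085
(b(11, 81) + 23561)/(80 + f) = (-68 + 23561)/(80 - 28085) = 23493/(-28005) = 23493*(-1/28005) = -7831/9335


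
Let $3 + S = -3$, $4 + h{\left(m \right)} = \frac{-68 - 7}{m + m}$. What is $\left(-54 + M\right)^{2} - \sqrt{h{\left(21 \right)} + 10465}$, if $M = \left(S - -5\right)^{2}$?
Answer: $2809 - \frac{\sqrt{2050006}}{14} \approx 2706.7$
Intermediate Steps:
$h{\left(m \right)} = -4 - \frac{75}{2 m}$ ($h{\left(m \right)} = -4 + \frac{-68 - 7}{m + m} = -4 - \frac{75}{2 m}$)
$S = -6$ ($S = -3 - 3 = -6$)
$M = 1$ ($M = \left(-6 - -5\right)^{2} = \left(-6 + 5\right)^{2} = \left(-1\right)^{2} = 1$)
$\left(-54 + M\right)^{2} - \sqrt{h{\left(21 \right)} + 10465} = \left(-54 + 1\right)^{2} - \sqrt{\left(-4 - \frac{75}{2 \cdot 21}\right) + 10465} = \left(-53\right)^{2} - \sqrt{\left(-4 - \frac{25}{14}\right) + 10465} = 2809 - \sqrt{\left(-4 - \frac{25}{14}\right) + 10465} = 2809 - \sqrt{- \frac{81}{14} + 10465} = 2809 - \sqrt{\frac{146429}{14}} = 2809 - \frac{\sqrt{2050006}}{14}$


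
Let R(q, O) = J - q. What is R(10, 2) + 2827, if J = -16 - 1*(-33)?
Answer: 2834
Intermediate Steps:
J = 17 (J = -16 + 33 = 17)
R(q, O) = 17 - q
R(10, 2) + 2827 = (17 - 1*10) + 2827 = (17 - 10) + 2827 = 7 + 2827 = 2834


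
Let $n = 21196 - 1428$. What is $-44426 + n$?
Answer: $-24658$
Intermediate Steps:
$n = 19768$ ($n = 21196 - 1428 = 19768$)
$-44426 + n = -44426 + 19768 = -24658$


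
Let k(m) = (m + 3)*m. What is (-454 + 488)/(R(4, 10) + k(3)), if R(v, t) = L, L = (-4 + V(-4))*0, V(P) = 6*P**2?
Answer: 17/9 ≈ 1.8889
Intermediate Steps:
L = 0 (L = (-4 + 6*(-4)**2)*0 = (-4 + 6*16)*0 = (-4 + 96)*0 = 92*0 = 0)
R(v, t) = 0
k(m) = m*(3 + m) (k(m) = (3 + m)*m = m*(3 + m))
(-454 + 488)/(R(4, 10) + k(3)) = (-454 + 488)/(0 + 3*(3 + 3)) = 34/(0 + 3*6) = 34/(0 + 18) = 34/18 = 34*(1/18) = 17/9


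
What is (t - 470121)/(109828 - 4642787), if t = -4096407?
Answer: 4566528/4532959 ≈ 1.0074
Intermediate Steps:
(t - 470121)/(109828 - 4642787) = (-4096407 - 470121)/(109828 - 4642787) = -4566528/(-4532959) = -4566528*(-1/4532959) = 4566528/4532959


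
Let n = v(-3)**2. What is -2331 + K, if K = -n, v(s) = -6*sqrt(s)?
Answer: -2223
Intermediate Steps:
n = -108 (n = (-6*I*sqrt(3))**2 = -108)
K = 108 (K = -1*(-108) = 108)
-2331 + K = -2331 + 108 = -2223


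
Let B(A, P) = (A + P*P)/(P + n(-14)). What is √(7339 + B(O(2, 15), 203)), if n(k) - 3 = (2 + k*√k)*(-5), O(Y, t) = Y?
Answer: √70*√((295931 + 102746*I*√14)/(14 + 5*I*√14))/14 ≈ 86.109 - 0.58566*I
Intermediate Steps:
n(k) = -7 - 5*k^(3/2) (n(k) = 3 + (2 + k*√k)*(-5) = 3 + (2 + k^(3/2))*(-5) = 3 + (-10 - 5*k^(3/2)) = -7 - 5*k^(3/2))
B(A, P) = (A + P²)/(-7 + P + 70*I*√14) (B(A, P) = (A + P*P)/(P + (-7 - (-70)*I*√14)) = (A + P²)/(P + (-7 - (-70)*I*√14)) = (A + P²)/(P + (-7 + 70*I*√14)) = (A + P²)/(-7 + P + 70*I*√14))
√(7339 + B(O(2, 15), 203)) = √(7339 + (2 + 203²)/(-7 + 203 + 70*I*√14)) = √(7339 + (2 + 41209)/(196 + 70*I*√14)) = √(7339 + 41211/(196 + 70*I*√14))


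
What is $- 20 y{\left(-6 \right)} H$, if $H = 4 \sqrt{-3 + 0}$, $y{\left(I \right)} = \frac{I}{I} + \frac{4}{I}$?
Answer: $- \frac{80 i \sqrt{3}}{3} \approx - 46.188 i$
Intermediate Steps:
$y{\left(I \right)} = 1 + \frac{4}{I}$
$H = 4 i \sqrt{3}$ ($H = 4 \sqrt{-3} = 4 i \sqrt{3} \approx 6.9282 i$)
$- 20 y{\left(-6 \right)} H = - 20 \frac{4 - 6}{-6} \cdot 4 i \sqrt{3} = - 20 \left(\left(- \frac{1}{6}\right) \left(-2\right)\right) 4 i \sqrt{3} = \left(-20\right) \frac{1}{3} \cdot 4 i \sqrt{3} = - \frac{20 \cdot 4 i \sqrt{3}}{3} = - \frac{80 i \sqrt{3}}{3}$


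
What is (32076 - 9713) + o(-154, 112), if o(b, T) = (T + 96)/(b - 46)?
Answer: 559049/25 ≈ 22362.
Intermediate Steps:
o(b, T) = (96 + T)/(-46 + b)
(32076 - 9713) + o(-154, 112) = (32076 - 9713) + (96 + 112)/(-46 - 154) = 22363 + 208/(-200) = 22363 - 1/200*208 = 22363 - 26/25 = 559049/25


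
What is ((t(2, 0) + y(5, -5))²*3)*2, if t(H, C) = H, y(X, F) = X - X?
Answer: 24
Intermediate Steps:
y(X, F) = 0
((t(2, 0) + y(5, -5))²*3)*2 = ((2 + 0)²*3)*2 = (2²*3)*2 = (4*3)*2 = 12*2 = 24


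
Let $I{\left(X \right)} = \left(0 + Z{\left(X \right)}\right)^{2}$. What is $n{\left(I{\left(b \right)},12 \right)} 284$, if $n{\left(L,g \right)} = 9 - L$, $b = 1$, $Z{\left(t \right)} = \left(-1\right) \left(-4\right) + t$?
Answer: $-4544$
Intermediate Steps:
$Z{\left(t \right)} = 4 + t$
$I{\left(X \right)} = \left(4 + X\right)^{2}$ ($I{\left(X \right)} = \left(0 + \left(4 + X\right)\right)^{2} = \left(4 + X\right)^{2}$)
$n{\left(I{\left(b \right)},12 \right)} 284 = \left(9 - \left(4 + 1\right)^{2}\right) 284 = \left(9 - 5^{2}\right) 284 = \left(9 - 25\right) 284 = \left(-16\right) 284 = -4544$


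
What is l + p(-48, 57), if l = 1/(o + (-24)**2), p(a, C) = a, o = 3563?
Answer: -198671/4139 ≈ -48.000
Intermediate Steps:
l = 1/4139 (l = 1/(3563 + (-24)**2) = 1/(3563 + 576) = 1/4139 ≈ 0.00024160)
l + p(-48, 57) = 1/4139 - 48 = -198671/4139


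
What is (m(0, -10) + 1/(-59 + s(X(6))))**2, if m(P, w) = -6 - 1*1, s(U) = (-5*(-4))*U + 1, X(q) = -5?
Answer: 1225449/24964 ≈ 49.089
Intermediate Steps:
s(U) = 1 + 20*U (s(U) = 20*U + 1 = 1 + 20*U)
m(P, w) = -7 (m(P, w) = -6 - 1 = -7)
(m(0, -10) + 1/(-59 + s(X(6))))**2 = (-7 + 1/(-59 + (1 + 20*(-5))))**2 = (-7 + 1/(-59 + (1 - 100)))**2 = (-7 + 1/(-59 - 99))**2 = (-7 + 1/(-158))**2 = (-7 - 1/158)**2 = (-1107/158)**2 = 1225449/24964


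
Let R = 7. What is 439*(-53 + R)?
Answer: -20194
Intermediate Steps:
439*(-53 + R) = 439*(-53 + 7) = 439*(-46) = -20194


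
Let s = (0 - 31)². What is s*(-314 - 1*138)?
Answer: -434372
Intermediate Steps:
s = 961 (s = (-31)² = 961)
s*(-314 - 1*138) = 961*(-314 - 1*138) = 961*(-314 - 138) = 961*(-452) = -434372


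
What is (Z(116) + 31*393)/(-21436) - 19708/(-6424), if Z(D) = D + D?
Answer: 42838341/17213108 ≈ 2.4887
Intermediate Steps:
Z(D) = 2*D
(Z(116) + 31*393)/(-21436) - 19708/(-6424) = (2*116 + 31*393)/(-21436) - 19708/(-6424) = (232 + 12183)*(-1/21436) - 19708*(-1/6424) = 12415*(-1/21436) + 4927/1606 = -12415/21436 + 4927/1606 = 42838341/17213108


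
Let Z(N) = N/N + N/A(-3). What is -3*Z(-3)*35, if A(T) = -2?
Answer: -525/2 ≈ -262.50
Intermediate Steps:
Z(N) = 1 - N/2 (Z(N) = N/N + N/(-2) = 1 + N*(-½) = 1 - N/2)
-3*Z(-3)*35 = -3*(1 - ½*(-3))*35 = -3*(1 + 3/2)*35 = -3*5/2*35 = -15/2*35 = -525/2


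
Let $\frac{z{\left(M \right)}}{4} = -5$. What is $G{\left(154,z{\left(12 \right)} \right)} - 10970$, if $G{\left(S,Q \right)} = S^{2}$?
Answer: $12746$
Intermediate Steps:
$z{\left(M \right)} = -20$ ($z{\left(M \right)} = 4 \left(-5\right) = -20$)
$G{\left(154,z{\left(12 \right)} \right)} - 10970 = 154^{2} - 10970 = 23716 - 10970 = 12746$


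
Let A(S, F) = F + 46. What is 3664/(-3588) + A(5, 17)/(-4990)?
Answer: -4627351/4476030 ≈ -1.0338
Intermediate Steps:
A(S, F) = 46 + F
3664/(-3588) + A(5, 17)/(-4990) = 3664/(-3588) + (46 + 17)/(-4990) = 3664*(-1/3588) + 63*(-1/4990) = -916/897 - 63/4990 = -4627351/4476030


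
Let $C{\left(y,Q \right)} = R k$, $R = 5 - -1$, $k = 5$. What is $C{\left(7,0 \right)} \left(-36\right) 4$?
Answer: $-4320$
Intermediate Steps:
$R = 6$ ($R = 5 + 1 = 6$)
$C{\left(y,Q \right)} = 30$ ($C{\left(y,Q \right)} = 6 \cdot 5 = 30$)
$C{\left(7,0 \right)} \left(-36\right) 4 = 30 \left(-36\right) 4 = \left(-1080\right) 4 = -4320$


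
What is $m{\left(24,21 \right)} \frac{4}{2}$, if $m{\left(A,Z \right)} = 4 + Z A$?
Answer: $1016$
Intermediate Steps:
$m{\left(A,Z \right)} = 4 + A Z$
$m{\left(24,21 \right)} \frac{4}{2} = \left(4 + 24 \cdot 21\right) \frac{4}{2} = \left(4 + 504\right) 4 \cdot \frac{1}{2} = 508 \cdot 2 = 1016$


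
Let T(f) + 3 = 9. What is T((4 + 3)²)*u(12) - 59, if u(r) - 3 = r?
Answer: 31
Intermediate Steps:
u(r) = 3 + r
T(f) = 6 (T(f) = -3 + 9 = 6)
T((4 + 3)²)*u(12) - 59 = 6*(3 + 12) - 59 = 6*15 - 59 = 90 - 59 = 31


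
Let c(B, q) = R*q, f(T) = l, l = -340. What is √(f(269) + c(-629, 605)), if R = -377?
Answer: 5*I*√9137 ≈ 477.94*I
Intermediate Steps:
f(T) = -340
c(B, q) = -377*q
√(f(269) + c(-629, 605)) = √(-340 - 377*605) = √(-340 - 228085) = √(-228425) = 5*I*√9137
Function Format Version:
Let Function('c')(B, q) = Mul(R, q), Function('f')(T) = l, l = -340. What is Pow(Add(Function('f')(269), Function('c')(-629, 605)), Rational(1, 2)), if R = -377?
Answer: Mul(5, I, Pow(9137, Rational(1, 2))) ≈ Mul(477.94, I)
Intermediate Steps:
Function('f')(T) = -340
Function('c')(B, q) = Mul(-377, q)
Pow(Add(Function('f')(269), Function('c')(-629, 605)), Rational(1, 2)) = Pow(Add(-340, Mul(-377, 605)), Rational(1, 2)) = Pow(Add(-340, -228085), Rational(1, 2)) = Pow(-228425, Rational(1, 2)) = Mul(5, I, Pow(9137, Rational(1, 2)))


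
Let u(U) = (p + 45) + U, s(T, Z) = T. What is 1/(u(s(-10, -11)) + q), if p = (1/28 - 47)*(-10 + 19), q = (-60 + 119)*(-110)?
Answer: -28/192575 ≈ -0.00014540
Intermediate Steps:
q = -6490 (q = 59*(-110) = -6490)
p = -11835/28 (p = (1/28 - 47)*9 = -1315/28*9 = -11835/28 ≈ -422.68)
u(U) = -10575/28 + U (u(U) = (-11835/28 + 45) + U = -10575/28 + U)
1/(u(s(-10, -11)) + q) = 1/((-10575/28 - 10) - 6490) = 1/(-10855/28 - 6490) = 1/(-192575/28) = -28/192575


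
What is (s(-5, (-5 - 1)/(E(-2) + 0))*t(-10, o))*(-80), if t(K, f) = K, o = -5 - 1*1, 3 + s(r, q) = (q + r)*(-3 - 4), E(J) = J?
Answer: 8800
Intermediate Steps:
s(r, q) = -3 - 7*q - 7*r (s(r, q) = -3 + (q + r)*(-3 - 4) = -3 + (q + r)*(-7) = -3 + (-7*q - 7*r) = -3 - 7*q - 7*r)
o = -6 (o = -5 - 1 = -6)
(s(-5, (-5 - 1)/(E(-2) + 0))*t(-10, o))*(-80) = ((-3 - 7*(-5 - 1)/(-2 + 0) - 7*(-5))*(-10))*(-80) = ((-3 - (-42)/(-2) + 35)*(-10))*(-80) = ((-3 - (-42)*(-1)/2 + 35)*(-10))*(-80) = ((-3 - 7*3 + 35)*(-10))*(-80) = ((-3 - 21 + 35)*(-10))*(-80) = (11*(-10))*(-80) = -110*(-80) = 8800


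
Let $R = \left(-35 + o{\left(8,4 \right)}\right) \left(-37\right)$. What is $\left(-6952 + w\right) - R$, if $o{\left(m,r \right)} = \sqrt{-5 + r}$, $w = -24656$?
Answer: $-32903 + 37 i \approx -32903.0 + 37.0 i$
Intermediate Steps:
$R = 1295 - 37 i$ ($R = \left(-35 + \sqrt{-5 + 4}\right) \left(-37\right) = \left(-35 + \sqrt{-1}\right) \left(-37\right) = \left(-35 + i\right) \left(-37\right) = 1295 - 37 i \approx 1295.0 - 37.0 i$)
$\left(-6952 + w\right) - R = \left(-6952 - 24656\right) - \left(1295 - 37 i\right) = -31608 - \left(1295 - 37 i\right) = -32903 + 37 i$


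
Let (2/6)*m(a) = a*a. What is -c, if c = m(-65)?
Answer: -12675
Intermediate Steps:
m(a) = 3*a² (m(a) = 3*(a*a) = 3*a²)
c = 12675 (c = 3*(-65)² = 3*4225 = 12675)
-c = -1*12675 = -12675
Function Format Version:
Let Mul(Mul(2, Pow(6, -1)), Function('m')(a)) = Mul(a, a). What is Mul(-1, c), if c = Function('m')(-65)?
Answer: -12675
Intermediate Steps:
Function('m')(a) = Mul(3, Pow(a, 2)) (Function('m')(a) = Mul(3, Mul(a, a)) = Mul(3, Pow(a, 2)))
c = 12675 (c = Mul(3, Pow(-65, 2)) = Mul(3, 4225) = 12675)
Mul(-1, c) = Mul(-1, 12675) = -12675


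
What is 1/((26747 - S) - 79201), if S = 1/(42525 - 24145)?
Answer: -18380/964104521 ≈ -1.9064e-5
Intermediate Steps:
S = 1/18380 ≈ 5.4407e-5
1/((26747 - S) - 79201) = 1/((26747 - 1*1/18380) - 79201) = 1/((26747 - 1/18380) - 79201) = 1/(491609859/18380 - 79201) = 1/(-964104521/18380) = -18380/964104521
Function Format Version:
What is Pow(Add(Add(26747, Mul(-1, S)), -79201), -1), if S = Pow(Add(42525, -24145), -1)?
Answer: Rational(-18380, 964104521) ≈ -1.9064e-5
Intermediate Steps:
S = Rational(1, 18380) (S = Pow(18380, -1) = Rational(1, 18380) ≈ 5.4407e-5)
Pow(Add(Add(26747, Mul(-1, S)), -79201), -1) = Pow(Add(Add(26747, Mul(-1, Rational(1, 18380))), -79201), -1) = Pow(Add(Add(26747, Rational(-1, 18380)), -79201), -1) = Pow(Add(Rational(491609859, 18380), -79201), -1) = Pow(Rational(-964104521, 18380), -1) = Rational(-18380, 964104521)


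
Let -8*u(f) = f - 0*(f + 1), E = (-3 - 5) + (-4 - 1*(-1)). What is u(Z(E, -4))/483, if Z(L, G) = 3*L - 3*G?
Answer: 1/184 ≈ 0.0054348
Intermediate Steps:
E = -11 (E = -8 + (-4 + 1) = -8 - 3 = -11)
Z(L, G) = -3*G + 3*L
u(f) = -f/8 (u(f) = -(f - 0*(f + 1))/8 = -(f - 0*(1 + f))/8 = -(f - 1*0)/8 = -(f + 0)/8 = -f/8)
u(Z(E, -4))/483 = -(-3*(-4) + 3*(-11))/8/483 = -(12 - 33)/8*(1/483) = -1/8*(-21)*(1/483) = (21/8)*(1/483) = 1/184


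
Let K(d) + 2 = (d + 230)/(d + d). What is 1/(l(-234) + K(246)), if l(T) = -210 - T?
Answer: 123/2825 ≈ 0.043540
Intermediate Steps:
K(d) = -2 + (230 + d)/(2*d) (K(d) = -2 + (d + 230)/(d + d) = -2 + (230 + d)/((2*d)) = -2 + (230 + d)*(1/(2*d)) = -2 + (230 + d)/(2*d))
1/(l(-234) + K(246)) = 1/((-210 - 1*(-234)) + (-3/2 + 115/246)) = 1/((-210 + 234) + (-3/2 + 115*(1/246))) = 1/(24 + (-3/2 + 115/246)) = 1/(24 - 127/123) = 1/(2825/123) = 123/2825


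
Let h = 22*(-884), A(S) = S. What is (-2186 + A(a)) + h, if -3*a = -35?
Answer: -64867/3 ≈ -21622.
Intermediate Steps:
a = 35/3 (a = -1/3*(-35) = 35/3 ≈ 11.667)
h = -19448
(-2186 + A(a)) + h = (-2186 + 35/3) - 19448 = -6523/3 - 19448 = -64867/3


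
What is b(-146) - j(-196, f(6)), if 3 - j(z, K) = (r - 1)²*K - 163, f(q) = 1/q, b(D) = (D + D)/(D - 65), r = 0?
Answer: -208193/1266 ≈ -164.45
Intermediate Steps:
b(D) = 2*D/(-65 + D) (b(D) = (2*D)/(-65 + D) = 2*D/(-65 + D))
f(q) = 1/q
j(z, K) = 166 - K (j(z, K) = 3 - ((0 - 1)²*K - 163) = 3 - ((-1)²*K - 163) = 3 - (1*K - 163) = 3 - (K - 163) = 3 - (-163 + K) = 3 + (163 - K) = 166 - K)
b(-146) - j(-196, f(6)) = 2*(-146)/(-65 - 146) - (166 - 1/6) = 2*(-146)/(-211) - (166 - 1*⅙) = 2*(-146)*(-1/211) - (166 - ⅙) = 292/211 - 1*995/6 = 292/211 - 995/6 = -208193/1266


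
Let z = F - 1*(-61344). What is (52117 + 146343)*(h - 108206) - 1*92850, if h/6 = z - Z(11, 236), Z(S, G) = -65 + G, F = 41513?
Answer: 100799725750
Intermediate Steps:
z = 102857 (z = 41513 - 1*(-61344) = 41513 + 61344 = 102857)
h = 616116 (h = 6*(102857 - (-65 + 236)) = 6*(102857 - 1*171) = 6*(102857 - 171) = 6*102686 = 616116)
(52117 + 146343)*(h - 108206) - 1*92850 = (52117 + 146343)*(616116 - 108206) - 1*92850 = 198460*507910 - 92850 = 100799818600 - 92850 = 100799725750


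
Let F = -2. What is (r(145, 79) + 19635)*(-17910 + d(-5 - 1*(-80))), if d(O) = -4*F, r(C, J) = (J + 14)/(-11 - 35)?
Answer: -8083800267/23 ≈ -3.5147e+8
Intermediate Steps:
r(C, J) = -7/23 - J/46 (r(C, J) = (14 + J)/(-46) = (14 + J)*(-1/46) = -7/23 - J/46)
d(O) = 8 (d(O) = -4*(-2) = 8)
(r(145, 79) + 19635)*(-17910 + d(-5 - 1*(-80))) = ((-7/23 - 1/46*79) + 19635)*(-17910 + 8) = ((-7/23 - 79/46) + 19635)*(-17902) = (-93/46 + 19635)*(-17902) = (903117/46)*(-17902) = -8083800267/23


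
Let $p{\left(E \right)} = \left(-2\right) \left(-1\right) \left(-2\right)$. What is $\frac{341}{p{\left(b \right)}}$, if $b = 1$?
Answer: $- \frac{341}{4} \approx -85.25$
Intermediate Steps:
$p{\left(E \right)} = -4$ ($p{\left(E \right)} = 2 \left(-2\right) = -4$)
$\frac{341}{p{\left(b \right)}} = \frac{341}{-4} = 341 \left(- \frac{1}{4}\right) = - \frac{341}{4}$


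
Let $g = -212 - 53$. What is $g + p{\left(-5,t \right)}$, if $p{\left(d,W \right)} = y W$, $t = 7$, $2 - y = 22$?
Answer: $-405$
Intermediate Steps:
$y = -20$ ($y = 2 - 22 = -20$)
$p{\left(d,W \right)} = - 20 W$
$g = -265$
$g + p{\left(-5,t \right)} = -265 - 140 = -405$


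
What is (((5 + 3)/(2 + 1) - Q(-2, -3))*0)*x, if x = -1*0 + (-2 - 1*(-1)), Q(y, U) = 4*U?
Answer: 0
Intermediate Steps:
x = -1 (x = 0 + (-2 + 1) = 0 - 1 = -1)
(((5 + 3)/(2 + 1) - Q(-2, -3))*0)*x = (((5 + 3)/(2 + 1) - 4*(-3))*0)*(-1) = ((8/3 - 1*(-12))*0)*(-1) = ((8*(⅓) + 12)*0)*(-1) = ((8/3 + 12)*0)*(-1) = ((44/3)*0)*(-1) = 0*(-1) = 0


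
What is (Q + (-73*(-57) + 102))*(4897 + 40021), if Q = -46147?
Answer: -1881345512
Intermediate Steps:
(Q + (-73*(-57) + 102))*(4897 + 40021) = (-46147 + (-73*(-57) + 102))*(4897 + 40021) = (-46147 + (4161 + 102))*44918 = (-46147 + 4263)*44918 = -41884*44918 = -1881345512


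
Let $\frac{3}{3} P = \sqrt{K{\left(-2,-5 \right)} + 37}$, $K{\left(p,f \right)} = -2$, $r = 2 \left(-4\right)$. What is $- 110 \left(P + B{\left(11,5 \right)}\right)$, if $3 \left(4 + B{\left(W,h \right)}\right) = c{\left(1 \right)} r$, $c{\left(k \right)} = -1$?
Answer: $\frac{440}{3} - 110 \sqrt{35} \approx -504.1$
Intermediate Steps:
$r = -8$
$P = \sqrt{35}$ ($P = \sqrt{-2 + 37} = \sqrt{35} \approx 5.9161$)
$B{\left(W,h \right)} = - \frac{4}{3}$ ($B{\left(W,h \right)} = -4 + \frac{\left(-1\right) \left(-8\right)}{3} = -4 + \frac{1}{3} \cdot 8 = -4 + \frac{8}{3} = - \frac{4}{3}$)
$- 110 \left(P + B{\left(11,5 \right)}\right) = - 110 \left(\sqrt{35} - \frac{4}{3}\right) = - 110 \left(- \frac{4}{3} + \sqrt{35}\right) = \frac{440}{3} - 110 \sqrt{35}$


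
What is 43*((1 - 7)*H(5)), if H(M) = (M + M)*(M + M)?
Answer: -25800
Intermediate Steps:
H(M) = 4*M² (H(M) = (2*M)*(2*M) = 4*M²)
43*((1 - 7)*H(5)) = 43*((1 - 7)*(4*5²)) = 43*(-24*25) = 43*(-6*100) = 43*(-600) = -25800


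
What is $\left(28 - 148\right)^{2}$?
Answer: $14400$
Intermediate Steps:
$\left(28 - 148\right)^{2} = \left(-120\right)^{2} = 14400$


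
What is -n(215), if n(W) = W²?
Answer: -46225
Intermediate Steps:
-n(215) = -1*215² = -1*46225 = -46225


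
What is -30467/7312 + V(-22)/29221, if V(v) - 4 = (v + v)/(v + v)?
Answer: -890239647/213663952 ≈ -4.1665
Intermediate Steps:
V(v) = 5 (V(v) = 4 + (v + v)/(v + v) = 4 + (2*v)/((2*v)) = 4 + (2*v)*(1/(2*v)) = 4 + 1 = 5)
-30467/7312 + V(-22)/29221 = -30467/7312 + 5/29221 = -890239647/213663952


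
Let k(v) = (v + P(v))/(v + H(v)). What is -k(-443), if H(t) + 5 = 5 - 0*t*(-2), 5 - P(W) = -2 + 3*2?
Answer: -442/443 ≈ -0.99774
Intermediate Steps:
P(W) = 1 (P(W) = 5 - (-2 + 3*2) = 5 - (-2 + 6) = 5 - 1*4 = 5 - 4 = 1)
H(t) = 0 (H(t) = -5 + (5 - 0*t*(-2)) = -5 + (5 - 0*(-2)) = -5 + (5 - 1*0) = -5 + (5 + 0) = -5 + 5 = 0)
k(v) = (1 + v)/v (k(v) = (v + 1)/(v + 0) = (1 + v)/v)
-k(-443) = -(1 - 443)/(-443) = -(-1)*(-442)/443 = -1*442/443 = -442/443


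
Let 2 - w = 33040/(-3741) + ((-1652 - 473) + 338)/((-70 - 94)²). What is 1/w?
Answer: 100617936/1096564879 ≈ 0.091757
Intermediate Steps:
w = 1096564879/100617936 (w = 2 - (33040/(-3741) + ((-1652 - 473) + 338)/((-70 - 94)²)) = 2 - (33040*(-1/3741) + (-2125 + 338)/((-164)²)) = 2 - (-33040/3741 - 1787/26896) = 2 - 1*(-895329007/100617936) = 2 + 895329007/100617936 = 1096564879/100617936 ≈ 10.898)
1/w = 1/(1096564879/100617936) = 100617936/1096564879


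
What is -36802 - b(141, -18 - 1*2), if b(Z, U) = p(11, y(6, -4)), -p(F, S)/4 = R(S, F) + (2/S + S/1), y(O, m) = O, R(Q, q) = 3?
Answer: -110294/3 ≈ -36765.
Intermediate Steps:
p(F, S) = -12 - 8/S - 4*S (p(F, S) = -4*(3 + (2/S + S/1)) = -4*(3 + (2/S + S*1)) = -4*(3 + (2/S + S)) = -4*(3 + (S + 2/S)) = -4*(3 + S + 2/S) = -12 - 8/S - 4*S)
b(Z, U) = -112/3 (b(Z, U) = -12 - 8/6 - 4*6 = -12 - 8*⅙ - 24 = -12 - 4/3 - 24 = -112/3)
-36802 - b(141, -18 - 1*2) = -36802 - 1*(-112/3) = -36802 + 112/3 = -110294/3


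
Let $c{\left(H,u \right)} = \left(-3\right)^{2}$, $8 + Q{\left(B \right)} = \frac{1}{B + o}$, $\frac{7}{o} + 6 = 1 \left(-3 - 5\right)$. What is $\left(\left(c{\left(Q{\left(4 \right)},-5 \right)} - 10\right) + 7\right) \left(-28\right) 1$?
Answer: $-168$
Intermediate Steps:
$o = - \frac{1}{2}$ ($o = \frac{7}{-6 + 1 \left(-3 - 5\right)} = \frac{7}{-6 + 1 \left(-8\right)} = \frac{7}{-6 - 8} = \frac{7}{-14} = 7 \left(- \frac{1}{14}\right) = - \frac{1}{2} \approx -0.5$)
$Q{\left(B \right)} = -8 + \frac{1}{- \frac{1}{2} + B}$ ($Q{\left(B \right)} = -8 + \frac{1}{B - \frac{1}{2}} = -8 + \frac{1}{- \frac{1}{2} + B}$)
$c{\left(H,u \right)} = 9$
$\left(\left(c{\left(Q{\left(4 \right)},-5 \right)} - 10\right) + 7\right) \left(-28\right) 1 = \left(\left(9 - 10\right) + 7\right) \left(-28\right) 1 = \left(-1 + 7\right) \left(-28\right) 1 = 6 \left(-28\right) 1 = \left(-168\right) 1 = -168$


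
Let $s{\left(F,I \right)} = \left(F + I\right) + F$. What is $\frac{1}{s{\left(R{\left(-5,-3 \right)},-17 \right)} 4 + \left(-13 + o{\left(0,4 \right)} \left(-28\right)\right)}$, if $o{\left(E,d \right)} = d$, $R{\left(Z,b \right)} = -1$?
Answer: $- \frac{1}{201} \approx -0.0049751$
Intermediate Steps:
$s{\left(F,I \right)} = I + 2 F$
$\frac{1}{s{\left(R{\left(-5,-3 \right)},-17 \right)} 4 + \left(-13 + o{\left(0,4 \right)} \left(-28\right)\right)} = \frac{1}{\left(-17 + 2 \left(-1\right)\right) 4 + \left(-13 + 4 \left(-28\right)\right)} = \frac{1}{\left(-17 - 2\right) 4 - 125} = \frac{1}{\left(-19\right) 4 - 125} = \frac{1}{-76 - 125} = \frac{1}{-201} = - \frac{1}{201}$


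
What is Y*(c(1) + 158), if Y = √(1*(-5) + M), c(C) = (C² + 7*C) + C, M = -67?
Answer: 1002*I*√2 ≈ 1417.0*I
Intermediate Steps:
c(C) = C² + 8*C
Y = 6*I*√2 (Y = √(1*(-5) - 67) = √(-5 - 67) = √(-72) = 6*I*√2 ≈ 8.4853*I)
Y*(c(1) + 158) = (6*I*√2)*(1*(8 + 1) + 158) = (6*I*√2)*(1*9 + 158) = (6*I*√2)*(9 + 158) = (6*I*√2)*167 = 1002*I*√2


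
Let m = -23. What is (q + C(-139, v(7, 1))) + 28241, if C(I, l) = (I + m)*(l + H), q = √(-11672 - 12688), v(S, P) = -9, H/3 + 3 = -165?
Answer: 111347 + 2*I*√6090 ≈ 1.1135e+5 + 156.08*I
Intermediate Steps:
H = -504 (H = -9 + 3*(-165) = -9 - 495 = -504)
q = 2*I*√6090 (q = √(-24360) = 2*I*√6090 ≈ 156.08*I)
C(I, l) = (-504 + l)*(-23 + I) (C(I, l) = (I - 23)*(l - 504) = (-23 + I)*(-504 + l) = (-504 + l)*(-23 + I))
(q + C(-139, v(7, 1))) + 28241 = (2*I*√6090 + (11592 - 504*(-139) - 23*(-9) - 139*(-9))) + 28241 = (2*I*√6090 + (11592 + 70056 + 207 + 1251)) + 28241 = (2*I*√6090 + 83106) + 28241 = (83106 + 2*I*√6090) + 28241 = 111347 + 2*I*√6090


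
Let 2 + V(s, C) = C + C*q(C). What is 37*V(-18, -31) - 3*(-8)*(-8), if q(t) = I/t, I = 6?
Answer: -1191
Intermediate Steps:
q(t) = 6/t
V(s, C) = 4 + C (V(s, C) = -2 + (C + C*(6/C)) = -2 + (C + 6) = -2 + (6 + C) = 4 + C)
37*V(-18, -31) - 3*(-8)*(-8) = 37*(4 - 31) - 3*(-8)*(-8) = 37*(-27) + 24*(-8) = -999 - 192 = -1191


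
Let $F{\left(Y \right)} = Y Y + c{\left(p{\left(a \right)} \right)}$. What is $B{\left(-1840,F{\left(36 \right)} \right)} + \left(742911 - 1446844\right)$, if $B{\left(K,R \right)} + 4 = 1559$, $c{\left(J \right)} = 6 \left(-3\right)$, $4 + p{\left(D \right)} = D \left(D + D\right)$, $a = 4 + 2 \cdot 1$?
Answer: $-702378$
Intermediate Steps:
$a = 6$ ($a = 4 + 2 = 6$)
$p{\left(D \right)} = -4 + 2 D^{2}$ ($p{\left(D \right)} = -4 + D \left(D + D\right) = -4 + D 2 D = -4 + 2 D^{2}$)
$c{\left(J \right)} = -18$
$F{\left(Y \right)} = -18 + Y^{2}$ ($F{\left(Y \right)} = Y Y - 18 = Y^{2} - 18 = -18 + Y^{2}$)
$B{\left(K,R \right)} = 1555$ ($B{\left(K,R \right)} = -4 + 1559 = 1555$)
$B{\left(-1840,F{\left(36 \right)} \right)} + \left(742911 - 1446844\right) = 1555 + \left(742911 - 1446844\right) = 1555 - 703933 = -702378$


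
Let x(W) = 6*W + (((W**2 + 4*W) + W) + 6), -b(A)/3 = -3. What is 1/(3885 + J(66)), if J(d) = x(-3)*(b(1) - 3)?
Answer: 1/3777 ≈ 0.00026476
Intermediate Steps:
b(A) = 9 (b(A) = -3*(-3) = 9)
x(W) = 6 + W**2 + 11*W (x(W) = 6*W + ((W**2 + 5*W) + 6) = 6*W + (6 + W**2 + 5*W) = 6 + W**2 + 11*W)
J(d) = -108 (J(d) = (6 + (-3)**2 + 11*(-3))*(9 - 3) = (6 + 9 - 33)*6 = -18*6 = -108)
1/(3885 + J(66)) = 1/(3885 - 108) = 1/3777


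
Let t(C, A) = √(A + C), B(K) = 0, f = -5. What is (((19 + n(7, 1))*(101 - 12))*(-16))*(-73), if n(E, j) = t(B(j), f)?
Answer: 1975088 + 103952*I*√5 ≈ 1.9751e+6 + 2.3244e+5*I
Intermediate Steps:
n(E, j) = I*√5 (n(E, j) = √(-5 + 0) = √(-5) = I*√5)
(((19 + n(7, 1))*(101 - 12))*(-16))*(-73) = (((19 + I*√5)*(101 - 12))*(-16))*(-73) = (((19 + I*√5)*89)*(-16))*(-73) = ((1691 + 89*I*√5)*(-16))*(-73) = (-27056 - 1424*I*√5)*(-73) = 1975088 + 103952*I*√5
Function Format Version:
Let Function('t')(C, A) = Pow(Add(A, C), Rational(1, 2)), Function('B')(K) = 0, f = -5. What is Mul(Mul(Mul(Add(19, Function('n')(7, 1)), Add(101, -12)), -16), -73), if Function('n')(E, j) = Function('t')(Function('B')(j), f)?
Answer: Add(1975088, Mul(103952, I, Pow(5, Rational(1, 2)))) ≈ Add(1.9751e+6, Mul(2.3244e+5, I))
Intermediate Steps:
Function('n')(E, j) = Mul(I, Pow(5, Rational(1, 2))) (Function('n')(E, j) = Pow(Add(-5, 0), Rational(1, 2)) = Pow(-5, Rational(1, 2)) = Mul(I, Pow(5, Rational(1, 2))))
Mul(Mul(Mul(Add(19, Function('n')(7, 1)), Add(101, -12)), -16), -73) = Mul(Mul(Mul(Add(19, Mul(I, Pow(5, Rational(1, 2)))), Add(101, -12)), -16), -73) = Mul(Mul(Mul(Add(19, Mul(I, Pow(5, Rational(1, 2)))), 89), -16), -73) = Mul(Mul(Add(1691, Mul(89, I, Pow(5, Rational(1, 2)))), -16), -73) = Mul(Add(-27056, Mul(-1424, I, Pow(5, Rational(1, 2)))), -73) = Add(1975088, Mul(103952, I, Pow(5, Rational(1, 2))))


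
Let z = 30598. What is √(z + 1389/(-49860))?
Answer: √2112976624035/8310 ≈ 174.92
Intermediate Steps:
√(z + 1389/(-49860)) = √(30598 + 1389/(-49860)) = √(30598 + 1389*(-1/49860)) = √(30598 - 463/16620) = √(508538297/16620) = √2112976624035/8310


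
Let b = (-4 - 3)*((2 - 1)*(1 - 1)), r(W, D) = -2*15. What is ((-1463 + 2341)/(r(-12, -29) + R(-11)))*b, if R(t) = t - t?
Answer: 0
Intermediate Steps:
r(W, D) = -30
R(t) = 0
b = 0 (b = -7*0 = 0)
((-1463 + 2341)/(r(-12, -29) + R(-11)))*b = ((-1463 + 2341)/(-30 + 0))*0 = (878/(-30))*0 = (878*(-1/30))*0 = -439/15*0 = 0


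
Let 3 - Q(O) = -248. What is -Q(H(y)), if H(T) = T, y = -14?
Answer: -251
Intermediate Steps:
Q(O) = 251 (Q(O) = 3 - 1*(-248) = 3 + 248 = 251)
-Q(H(y)) = -1*251 = -251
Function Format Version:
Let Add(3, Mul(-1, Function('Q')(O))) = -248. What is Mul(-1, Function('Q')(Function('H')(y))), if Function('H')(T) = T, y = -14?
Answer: -251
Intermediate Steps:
Function('Q')(O) = 251 (Function('Q')(O) = Add(3, Mul(-1, -248)) = Add(3, 248) = 251)
Mul(-1, Function('Q')(Function('H')(y))) = Mul(-1, 251) = -251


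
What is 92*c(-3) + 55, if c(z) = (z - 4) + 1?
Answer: -497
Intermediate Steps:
c(z) = -3 + z (c(z) = (-4 + z) + 1 = -3 + z)
92*c(-3) + 55 = 92*(-3 - 3) + 55 = 92*(-6) + 55 = -552 + 55 = -497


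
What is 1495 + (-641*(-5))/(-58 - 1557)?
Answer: 482244/323 ≈ 1493.0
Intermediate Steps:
1495 + (-641*(-5))/(-58 - 1557) = 1495 + 3205/(-1615) = 1495 + 3205*(-1/1615) = 1495 - 641/323 = 482244/323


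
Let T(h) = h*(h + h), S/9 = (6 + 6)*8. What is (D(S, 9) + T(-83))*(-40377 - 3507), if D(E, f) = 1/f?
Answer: -604638628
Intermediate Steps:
S = 864 (S = 9*((6 + 6)*8) = 9*(12*8) = 9*96 = 864)
T(h) = 2*h² (T(h) = h*(2*h) = 2*h²)
(D(S, 9) + T(-83))*(-40377 - 3507) = (1/9 + 2*(-83)²)*(-40377 - 3507) = (⅑ + 2*6889)*(-43884) = (⅑ + 13778)*(-43884) = (124003/9)*(-43884) = -604638628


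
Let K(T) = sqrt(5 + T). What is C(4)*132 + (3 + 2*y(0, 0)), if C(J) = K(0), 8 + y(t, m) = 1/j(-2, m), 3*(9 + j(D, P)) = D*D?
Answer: -305/23 + 132*sqrt(5) ≈ 281.90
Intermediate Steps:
j(D, P) = -9 + D**2/3 (j(D, P) = -9 + (D*D)/3 = -9 + D**2/3)
y(t, m) = -187/23 (y(t, m) = -8 + 1/(-9 + (1/3)*(-2)**2) = -8 + 1/(-9 + (1/3)*4) = -8 + 1/(-9 + 4/3) = -8 + 1/(-23/3) = -8 - 3/23 = -187/23)
C(J) = sqrt(5) (C(J) = sqrt(5 + 0) = sqrt(5))
C(4)*132 + (3 + 2*y(0, 0)) = sqrt(5)*132 + (3 + 2*(-187/23)) = 132*sqrt(5) + (3 - 374/23) = 132*sqrt(5) - 305/23 = -305/23 + 132*sqrt(5)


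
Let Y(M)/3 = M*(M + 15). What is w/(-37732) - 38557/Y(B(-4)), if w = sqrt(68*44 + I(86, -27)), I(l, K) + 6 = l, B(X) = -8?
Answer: 38557/168 - 8*sqrt(3)/9433 ≈ 229.50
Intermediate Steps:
I(l, K) = -6 + l
Y(M) = 3*M*(15 + M) (Y(M) = 3*(M*(M + 15)) = 3*(M*(15 + M)) = 3*M*(15 + M))
w = 32*sqrt(3) (w = sqrt(68*44 + (-6 + 86)) = sqrt(2992 + 80) = sqrt(3072) = 32*sqrt(3) ≈ 55.426)
w/(-37732) - 38557/Y(B(-4)) = (32*sqrt(3))/(-37732) - 38557*(-1/(24*(15 - 8))) = (32*sqrt(3))*(-1/37732) - 38557/(3*(-8)*7) = -8*sqrt(3)/9433 - 38557/(-168) = -8*sqrt(3)/9433 - 38557*(-1/168) = -8*sqrt(3)/9433 + 38557/168 = 38557/168 - 8*sqrt(3)/9433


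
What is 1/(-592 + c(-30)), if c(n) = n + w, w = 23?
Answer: -1/599 ≈ -0.0016694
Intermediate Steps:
c(n) = 23 + n (c(n) = n + 23 = 23 + n)
1/(-592 + c(-30)) = 1/(-592 + (23 - 30)) = 1/(-592 - 7) = 1/(-599) = -1/599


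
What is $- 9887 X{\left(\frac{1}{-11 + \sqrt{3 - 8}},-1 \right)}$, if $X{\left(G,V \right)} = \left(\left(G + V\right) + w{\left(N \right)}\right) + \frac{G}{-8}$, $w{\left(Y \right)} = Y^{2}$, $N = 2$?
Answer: $- \frac{4162427}{144} + \frac{9887 i \sqrt{5}}{144} \approx -28906.0 + 153.53 i$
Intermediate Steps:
$X{\left(G,V \right)} = 4 + V + \frac{7 G}{8}$ ($X{\left(G,V \right)} = \left(\left(G + V\right) + 2^{2}\right) + \frac{G}{-8} = \left(\left(G + V\right) + 4\right) + G \left(- \frac{1}{8}\right) = \left(4 + G + V\right) - \frac{G}{8} = 4 + V + \frac{7 G}{8}$)
$- 9887 X{\left(\frac{1}{-11 + \sqrt{3 - 8}},-1 \right)} = - 9887 \left(4 - 1 + \frac{7}{8 \left(-11 + \sqrt{3 - 8}\right)}\right) = - 9887 \left(4 - 1 + \frac{7}{8 \left(-11 + \sqrt{-5}\right)}\right) = - 9887 \left(4 - 1 + \frac{7}{8 \left(-11 + i \sqrt{5}\right)}\right) = - 9887 \left(3 + \frac{7}{8 \left(-11 + i \sqrt{5}\right)}\right) = -29661 - \frac{69209}{8 \left(-11 + i \sqrt{5}\right)}$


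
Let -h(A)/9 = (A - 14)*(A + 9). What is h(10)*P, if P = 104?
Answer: 71136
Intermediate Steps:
h(A) = -9*(-14 + A)*(9 + A) (h(A) = -9*(A - 14)*(A + 9) = -9*(-14 + A)*(9 + A))
h(10)*P = (1134 - 9*10**2 + 45*10)*104 = (1134 - 9*100 + 450)*104 = (1134 - 900 + 450)*104 = 684*104 = 71136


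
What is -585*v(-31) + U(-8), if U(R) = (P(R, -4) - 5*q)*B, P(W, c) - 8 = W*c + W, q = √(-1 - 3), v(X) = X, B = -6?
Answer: 17943 + 60*I ≈ 17943.0 + 60.0*I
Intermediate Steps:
q = 2*I (q = √(-4) = 2*I ≈ 2.0*I)
P(W, c) = 8 + W + W*c (P(W, c) = 8 + (W*c + W) = 8 + (W + W*c) = 8 + W + W*c)
U(R) = -48 + 18*R + 60*I (U(R) = ((8 + R + R*(-4)) - 10*I)*(-6) = ((8 + R - 4*R) - 10*I)*(-6) = ((8 - 3*R) - 10*I)*(-6) = (8 - 10*I - 3*R)*(-6) = -48 + 18*R + 60*I)
-585*v(-31) + U(-8) = -585*(-31) + (-48 + 18*(-8) + 60*I) = 18135 + (-48 - 144 + 60*I) = 18135 + (-192 + 60*I) = 17943 + 60*I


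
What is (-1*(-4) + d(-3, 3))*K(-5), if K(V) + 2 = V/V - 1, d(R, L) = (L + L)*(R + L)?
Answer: -8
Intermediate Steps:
d(R, L) = 2*L*(L + R) (d(R, L) = (2*L)*(L + R) = 2*L*(L + R))
K(V) = -2 (K(V) = -2 + (V/V - 1) = -2 + (1 - 1) = -2 + 0 = -2)
(-1*(-4) + d(-3, 3))*K(-5) = (-1*(-4) + 2*3*(3 - 3))*(-2) = (4 + 2*3*0)*(-2) = (4 + 0)*(-2) = 4*(-2) = -8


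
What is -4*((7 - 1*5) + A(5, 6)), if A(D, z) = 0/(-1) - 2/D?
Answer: -32/5 ≈ -6.4000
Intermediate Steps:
A(D, z) = -2/D (A(D, z) = 0*(-1) - 2/D = 0 - 2/D = -2/D)
-4*((7 - 1*5) + A(5, 6)) = -4*((7 - 1*5) - 2/5) = -4*((7 - 5) - 2*1/5) = -4*(2 - 2/5) = -4*8/5 = -32/5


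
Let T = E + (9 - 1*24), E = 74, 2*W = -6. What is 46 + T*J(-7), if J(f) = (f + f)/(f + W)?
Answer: 643/5 ≈ 128.60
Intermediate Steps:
W = -3 (W = (1/2)*(-6) = -3)
T = 59 (T = 74 + (9 - 1*24) = 74 + (9 - 24) = 74 - 15 = 59)
J(f) = 2*f/(-3 + f) (J(f) = (f + f)/(f - 3) = (2*f)/(-3 + f) = 2*f/(-3 + f))
46 + T*J(-7) = 46 + 59*(2*(-7)/(-3 - 7)) = 46 + 59*(2*(-7)/(-10)) = 46 + 59*(2*(-7)*(-1/10)) = 46 + 59*(7/5) = 46 + 413/5 = 643/5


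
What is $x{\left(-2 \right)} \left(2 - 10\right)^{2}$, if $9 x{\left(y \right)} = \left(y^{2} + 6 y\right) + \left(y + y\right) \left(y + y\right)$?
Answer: $\frac{512}{9} \approx 56.889$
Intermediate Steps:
$x{\left(y \right)} = \frac{2 y}{3} + \frac{5 y^{2}}{9}$ ($x{\left(y \right)} = \frac{\left(y^{2} + 6 y\right) + \left(y + y\right) \left(y + y\right)}{9} = \frac{\left(y^{2} + 6 y\right) + 2 y 2 y}{9} = \frac{\left(y^{2} + 6 y\right) + 4 y^{2}}{9} = \frac{5 y^{2} + 6 y}{9} = \frac{2 y}{3} + \frac{5 y^{2}}{9}$)
$x{\left(-2 \right)} \left(2 - 10\right)^{2} = \frac{1}{9} \left(-2\right) \left(6 + 5 \left(-2\right)\right) \left(2 - 10\right)^{2} = \frac{1}{9} \left(-2\right) \left(6 - 10\right) \left(-8\right)^{2} = \frac{1}{9} \left(-2\right) \left(-4\right) 64 = \frac{8}{9} \cdot 64 = \frac{512}{9}$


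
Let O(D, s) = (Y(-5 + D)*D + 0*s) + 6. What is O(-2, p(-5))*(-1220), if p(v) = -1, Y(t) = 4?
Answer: 2440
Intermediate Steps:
O(D, s) = 6 + 4*D (O(D, s) = (4*D + 0*s) + 6 = (4*D + 0) + 6 = 4*D + 6 = 6 + 4*D)
O(-2, p(-5))*(-1220) = (6 + 4*(-2))*(-1220) = (6 - 8)*(-1220) = -2*(-1220) = 2440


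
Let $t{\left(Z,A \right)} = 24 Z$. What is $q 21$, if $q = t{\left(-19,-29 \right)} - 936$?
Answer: $-29232$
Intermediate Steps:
$q = -1392$ ($q = 24 \left(-19\right) - 936 = -456 - 936 = -1392$)
$q 21 = \left(-1392\right) 21 = -29232$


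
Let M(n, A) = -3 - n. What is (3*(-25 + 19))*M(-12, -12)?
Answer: -162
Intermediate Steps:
(3*(-25 + 19))*M(-12, -12) = (3*(-25 + 19))*(-3 - 1*(-12)) = (3*(-6))*(-3 + 12) = -18*9 = -162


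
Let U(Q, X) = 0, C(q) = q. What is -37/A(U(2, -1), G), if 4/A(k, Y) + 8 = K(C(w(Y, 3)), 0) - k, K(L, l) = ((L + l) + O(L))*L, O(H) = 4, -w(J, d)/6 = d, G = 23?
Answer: -2257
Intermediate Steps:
w(J, d) = -6*d
K(L, l) = L*(4 + L + l) (K(L, l) = ((L + l) + 4)*L = (4 + L + l)*L = L*(4 + L + l))
A(k, Y) = 4/(244 - k) (A(k, Y) = 4/(-8 + ((-6*3)*(4 - 6*3 + 0) - k)) = 4/(-8 + (-18*(4 - 18 + 0) - k)) = 4/(-8 + (-18*(-14) - k)) = 4/(-8 + (252 - k)) = 4/(244 - k))
-37/A(U(2, -1), G) = -37/((-4/(-244 + 0))) = -37/((-4/(-244))) = -37/((-4*(-1/244))) = -37/1/61 = -37*61 = -2257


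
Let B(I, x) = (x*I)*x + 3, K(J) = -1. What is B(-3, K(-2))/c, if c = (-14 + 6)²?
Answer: 0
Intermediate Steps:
B(I, x) = 3 + I*x² (B(I, x) = (I*x)*x + 3 = I*x² + 3 = 3 + I*x²)
c = 64 (c = (-8)² = 64)
B(-3, K(-2))/c = (3 - 3*(-1)²)/64 = (3 - 3*1)*(1/64) = (3 - 3)*(1/64) = 0*(1/64) = 0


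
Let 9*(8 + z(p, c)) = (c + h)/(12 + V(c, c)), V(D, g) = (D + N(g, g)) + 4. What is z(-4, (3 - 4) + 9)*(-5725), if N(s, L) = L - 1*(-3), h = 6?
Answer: 409910/9 ≈ 45546.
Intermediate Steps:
N(s, L) = 3 + L (N(s, L) = L + 3 = 3 + L)
V(D, g) = 7 + D + g (V(D, g) = (D + (3 + g)) + 4 = (3 + D + g) + 4 = 7 + D + g)
z(p, c) = -8 + (6 + c)/(9*(19 + 2*c)) (z(p, c) = -8 + ((c + 6)/(12 + (7 + c + c)))/9 = -8 + ((6 + c)/(12 + (7 + 2*c)))/9 = -8 + ((6 + c)/(19 + 2*c))/9 = -8 + (6 + c)/(9*(19 + 2*c)))
z(-4, (3 - 4) + 9)*(-5725) = ((-1362 - 143*((3 - 4) + 9))/(9*(19 + 2*((3 - 4) + 9))))*(-5725) = ((-1362 - 143*(-1 + 9))/(9*(19 + 2*(-1 + 9))))*(-5725) = ((-1362 - 143*8)/(9*(19 + 2*8)))*(-5725) = ((-1362 - 1144)/(9*(19 + 16)))*(-5725) = ((⅑)*(-2506)/35)*(-5725) = ((⅑)*(1/35)*(-2506))*(-5725) = -358/45*(-5725) = 409910/9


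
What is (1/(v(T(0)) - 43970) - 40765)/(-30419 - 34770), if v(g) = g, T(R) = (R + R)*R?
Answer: 1792437051/2866360330 ≈ 0.62534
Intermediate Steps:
T(R) = 2*R**2 (T(R) = (2*R)*R = 2*R**2)
(1/(v(T(0)) - 43970) - 40765)/(-30419 - 34770) = (1/(2*0**2 - 43970) - 40765)/(-30419 - 34770) = (1/(2*0 - 43970) - 40765)/(-65189) = (1/(0 - 43970) - 40765)*(-1/65189) = (1/(-43970) - 40765)*(-1/65189) = (-1/43970 - 40765)*(-1/65189) = -1792437051/43970*(-1/65189) = 1792437051/2866360330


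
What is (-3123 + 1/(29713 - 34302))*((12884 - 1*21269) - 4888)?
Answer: 14632408408/353 ≈ 4.1452e+7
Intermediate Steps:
(-3123 + 1/(29713 - 34302))*((12884 - 1*21269) - 4888) = (-3123 + 1/(-4589))*((12884 - 21269) - 4888) = (-3123 - 1/4589)*(-8385 - 4888) = -14331448/4589*(-13273) = 14632408408/353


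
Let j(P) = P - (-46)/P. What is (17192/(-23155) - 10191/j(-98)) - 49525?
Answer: -1104319135626/22344575 ≈ -49422.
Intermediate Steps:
j(P) = P + 46/P
(17192/(-23155) - 10191/j(-98)) - 49525 = (17192/(-23155) - 10191/(-98 + 46/(-98))) - 49525 = (17192*(-1/23155) - 10191/(-98 + 46*(-1/98))) - 49525 = (-17192/23155 - 10191/(-98 - 23/49)) - 49525 = (-17192/23155 - 10191/(-4825/49)) - 49525 = (-17192/23155 - 10191*(-49/4825)) - 49525 = (-17192/23155 + 499359/4825) - 49525 = 2295941249/22344575 - 49525 = -1104319135626/22344575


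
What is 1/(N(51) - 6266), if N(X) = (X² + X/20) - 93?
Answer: -20/75109 ≈ -0.00026628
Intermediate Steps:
N(X) = -93 + X² + X/20 (N(X) = (X² + X/20) - 93 = -93 + X² + X/20)
1/(N(51) - 6266) = 1/((-93 + 51² + (1/20)*51) - 6266) = 1/((-93 + 2601 + 51/20) - 6266) = 1/(50211/20 - 6266) = 1/(-75109/20) = -20/75109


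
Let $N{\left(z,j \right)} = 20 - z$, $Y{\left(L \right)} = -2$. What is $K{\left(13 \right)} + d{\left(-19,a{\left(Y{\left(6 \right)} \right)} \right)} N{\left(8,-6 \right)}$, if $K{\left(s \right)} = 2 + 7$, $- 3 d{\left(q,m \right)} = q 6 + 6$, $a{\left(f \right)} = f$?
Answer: $441$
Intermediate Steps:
$d{\left(q,m \right)} = -2 - 2 q$ ($d{\left(q,m \right)} = - \frac{q 6 + 6}{3} = - \frac{6 q + 6}{3} = - \frac{6 + 6 q}{3} = -2 - 2 q$)
$K{\left(s \right)} = 9$
$K{\left(13 \right)} + d{\left(-19,a{\left(Y{\left(6 \right)} \right)} \right)} N{\left(8,-6 \right)} = 9 + \left(-2 - -38\right) \left(20 - 8\right) = 9 + \left(-2 + 38\right) \left(20 - 8\right) = 9 + 36 \cdot 12 = 9 + 432 = 441$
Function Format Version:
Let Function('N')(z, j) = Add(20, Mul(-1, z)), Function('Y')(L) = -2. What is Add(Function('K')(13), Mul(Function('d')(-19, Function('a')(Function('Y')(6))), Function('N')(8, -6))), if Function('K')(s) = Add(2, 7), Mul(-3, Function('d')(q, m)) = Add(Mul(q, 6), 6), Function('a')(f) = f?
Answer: 441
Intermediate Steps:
Function('d')(q, m) = Add(-2, Mul(-2, q)) (Function('d')(q, m) = Mul(Rational(-1, 3), Add(Mul(q, 6), 6)) = Mul(Rational(-1, 3), Add(Mul(6, q), 6)) = Mul(Rational(-1, 3), Add(6, Mul(6, q))) = Add(-2, Mul(-2, q)))
Function('K')(s) = 9
Add(Function('K')(13), Mul(Function('d')(-19, Function('a')(Function('Y')(6))), Function('N')(8, -6))) = Add(9, Mul(Add(-2, Mul(-2, -19)), Add(20, Mul(-1, 8)))) = Add(9, Mul(Add(-2, 38), Add(20, -8))) = Add(9, Mul(36, 12)) = Add(9, 432) = 441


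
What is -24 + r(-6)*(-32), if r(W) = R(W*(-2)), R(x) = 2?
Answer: -88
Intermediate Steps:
r(W) = 2
-24 + r(-6)*(-32) = -24 + 2*(-32) = -24 - 64 = -88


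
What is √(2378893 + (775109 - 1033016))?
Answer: √2120986 ≈ 1456.4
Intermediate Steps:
√(2378893 + (775109 - 1033016)) = √(2378893 - 257907) = √2120986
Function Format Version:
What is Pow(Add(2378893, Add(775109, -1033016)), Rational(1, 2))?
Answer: Pow(2120986, Rational(1, 2)) ≈ 1456.4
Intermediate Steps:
Pow(Add(2378893, Add(775109, -1033016)), Rational(1, 2)) = Pow(Add(2378893, -257907), Rational(1, 2)) = Pow(2120986, Rational(1, 2))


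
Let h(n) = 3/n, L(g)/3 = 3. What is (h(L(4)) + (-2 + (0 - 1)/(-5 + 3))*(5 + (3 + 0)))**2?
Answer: 1225/9 ≈ 136.11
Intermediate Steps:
L(g) = 9 (L(g) = 3*3 = 9)
(h(L(4)) + (-2 + (0 - 1)/(-5 + 3))*(5 + (3 + 0)))**2 = (3/9 + (-2 + (0 - 1)/(-5 + 3))*(5 + (3 + 0)))**2 = (3*(1/9) + (-2 - 1/(-2))*(5 + 3))**2 = (1/3 + (-2 - 1*(-1/2))*8)**2 = (1/3 + (-2 + 1/2)*8)**2 = (1/3 - 3/2*8)**2 = (1/3 - 12)**2 = (-35/3)**2 = 1225/9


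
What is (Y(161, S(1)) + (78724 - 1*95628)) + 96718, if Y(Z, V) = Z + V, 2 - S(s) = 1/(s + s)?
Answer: 159953/2 ≈ 79977.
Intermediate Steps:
S(s) = 2 - 1/(2*s) (S(s) = 2 - 1/(s + s) = 2 - 1/(2*s))
Y(Z, V) = V + Z
(Y(161, S(1)) + (78724 - 1*95628)) + 96718 = (((2 - 1/2/1) + 161) + (78724 - 1*95628)) + 96718 = (((2 - 1/2*1) + 161) + (78724 - 95628)) + 96718 = (((2 - 1/2) + 161) - 16904) + 96718 = ((3/2 + 161) - 16904) + 96718 = (325/2 - 16904) + 96718 = -33483/2 + 96718 = 159953/2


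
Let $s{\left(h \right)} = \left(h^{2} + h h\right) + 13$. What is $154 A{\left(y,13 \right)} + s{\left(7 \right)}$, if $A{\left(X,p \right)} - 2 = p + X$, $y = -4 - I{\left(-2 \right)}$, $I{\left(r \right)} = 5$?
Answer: $1035$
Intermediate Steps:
$y = -9$ ($y = -4 - 5 = -9$)
$s{\left(h \right)} = 13 + 2 h^{2}$ ($s{\left(h \right)} = \left(h^{2} + h^{2}\right) + 13 = 2 h^{2} + 13 = 13 + 2 h^{2}$)
$A{\left(X,p \right)} = 2 + X + p$ ($A{\left(X,p \right)} = 2 + \left(p + X\right) = 2 + \left(X + p\right) = 2 + X + p$)
$154 A{\left(y,13 \right)} + s{\left(7 \right)} = 154 \left(2 - 9 + 13\right) + \left(13 + 2 \cdot 7^{2}\right) = 154 \cdot 6 + \left(13 + 2 \cdot 49\right) = 924 + \left(13 + 98\right) = 924 + 111 = 1035$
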